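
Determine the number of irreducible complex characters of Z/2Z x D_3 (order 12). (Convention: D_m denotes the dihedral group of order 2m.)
6

Argument: The number of irreducible complex representations of a finite group equals its number of conjugacy classes. For a direct product, #classes(G x H) = #classes(G) * #classes(H). Z/2Z has 2 classes (abelian), D_3 has 3 classes, so 2 * 3 = 6, so Z/2Z x D_3 (order 12) has exactly 6 irreducible complex representations.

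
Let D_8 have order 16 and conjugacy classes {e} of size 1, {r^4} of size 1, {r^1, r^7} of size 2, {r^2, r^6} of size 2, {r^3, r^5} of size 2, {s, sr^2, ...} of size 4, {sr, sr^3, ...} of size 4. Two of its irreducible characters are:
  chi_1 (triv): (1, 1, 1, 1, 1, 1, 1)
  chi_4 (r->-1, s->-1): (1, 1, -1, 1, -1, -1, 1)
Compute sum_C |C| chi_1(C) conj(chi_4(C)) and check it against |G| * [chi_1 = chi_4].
Sum = 0; so <chi_1, chi_4> = 0 (distinct irreducibles are orthogonal).

Why: Compute term by term over conjugacy classes (|C| * chi_1(C) * conj(chi_4(C))):
  1*(1)*conj(1) + 1*(1)*conj(1) + 2*(1)*conj(-1) + 2*(1)*conj(1) + 2*(1)*conj(-1) + 4*(1)*conj(-1) + 4*(1)*conj(1)
  = (1) + (1) + (-2) + (2) + (-2) + (-4) + (4)
  = 0.
Dividing by |G| = 16 gives 0/16 = 0, matching the row-orthogonality relation <chi_1, chi_4> = [chi_1 = chi_4].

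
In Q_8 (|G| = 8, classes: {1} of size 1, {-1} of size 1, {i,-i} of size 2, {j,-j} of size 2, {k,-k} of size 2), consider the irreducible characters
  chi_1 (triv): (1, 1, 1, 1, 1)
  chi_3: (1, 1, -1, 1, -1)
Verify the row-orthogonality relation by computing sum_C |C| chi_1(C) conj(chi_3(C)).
Sum = 0; so <chi_1, chi_3> = 0 (distinct irreducibles are orthogonal).

Why: Compute term by term over conjugacy classes (|C| * chi_1(C) * conj(chi_3(C))):
  1*(1)*conj(1) + 1*(1)*conj(1) + 2*(1)*conj(-1) + 2*(1)*conj(1) + 2*(1)*conj(-1)
  = (1) + (1) + (-2) + (2) + (-2)
  = 0.
Dividing by |G| = 8 gives 0/8 = 0, matching the row-orthogonality relation <chi_1, chi_3> = [chi_1 = chi_3].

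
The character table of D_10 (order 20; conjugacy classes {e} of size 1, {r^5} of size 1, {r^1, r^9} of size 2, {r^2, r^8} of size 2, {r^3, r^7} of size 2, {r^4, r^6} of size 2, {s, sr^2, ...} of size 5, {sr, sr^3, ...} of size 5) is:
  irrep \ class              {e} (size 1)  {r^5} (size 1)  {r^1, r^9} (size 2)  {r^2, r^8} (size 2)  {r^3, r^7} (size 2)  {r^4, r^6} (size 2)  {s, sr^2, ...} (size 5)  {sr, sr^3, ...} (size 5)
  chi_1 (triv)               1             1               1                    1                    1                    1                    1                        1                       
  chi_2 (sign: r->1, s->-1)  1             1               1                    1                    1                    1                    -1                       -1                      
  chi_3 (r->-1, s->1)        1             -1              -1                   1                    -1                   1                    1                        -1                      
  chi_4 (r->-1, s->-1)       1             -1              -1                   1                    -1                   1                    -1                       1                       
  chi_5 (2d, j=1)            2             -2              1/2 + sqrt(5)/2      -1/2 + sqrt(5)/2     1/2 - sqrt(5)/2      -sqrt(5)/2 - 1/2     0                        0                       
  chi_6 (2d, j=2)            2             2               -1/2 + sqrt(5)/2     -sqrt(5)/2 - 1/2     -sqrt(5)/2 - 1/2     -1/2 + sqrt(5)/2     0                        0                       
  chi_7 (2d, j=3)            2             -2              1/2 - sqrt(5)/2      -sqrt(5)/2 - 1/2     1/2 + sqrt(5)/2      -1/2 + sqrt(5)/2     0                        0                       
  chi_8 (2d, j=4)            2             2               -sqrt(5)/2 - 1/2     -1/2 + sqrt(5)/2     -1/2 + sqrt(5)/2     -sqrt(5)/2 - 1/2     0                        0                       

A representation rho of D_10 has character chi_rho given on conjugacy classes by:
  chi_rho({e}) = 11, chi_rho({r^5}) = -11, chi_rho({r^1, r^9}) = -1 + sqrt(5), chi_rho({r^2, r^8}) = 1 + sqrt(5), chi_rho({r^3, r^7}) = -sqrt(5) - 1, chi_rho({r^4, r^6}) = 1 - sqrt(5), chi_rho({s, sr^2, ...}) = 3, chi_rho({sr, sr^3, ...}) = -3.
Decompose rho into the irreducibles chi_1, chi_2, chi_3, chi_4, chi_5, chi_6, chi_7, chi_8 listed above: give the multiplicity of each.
Multiplicities: chi_1: 0, chi_2: 0, chi_3: 3, chi_4: 0, chi_5: 3, chi_6: 0, chi_7: 1, chi_8: 0.

Proof sketch: Use <chi_rho, chi> = (1/|G|) sum_C |C| * chi_rho(C) * conj(chi(C)) with |G| = 20 for each irreducible chi in the table:
  <chi_rho, chi_1> = (1/20)[1*(11)*conj(1) + 1*(-11)*conj(1) + 2*(-1 + sqrt(5))*conj(1) + 2*(1 + sqrt(5))*conj(1) + 2*(-sqrt(5) - 1)*conj(1) + 2*(1 - sqrt(5))*conj(1) + 5*(3)*conj(1) + 5*(-3)*conj(1)]
      = (1/20)[(11) + (-11) + (-2 + 2*sqrt(5)) + (2 + 2*sqrt(5)) + (-2*sqrt(5) - 2) + (2 - 2*sqrt(5)) + (15) + (-15)] = 0/20 = 0
  <chi_rho, chi_2> = (1/20)[1*(11)*conj(1) + 1*(-11)*conj(1) + 2*(-1 + sqrt(5))*conj(1) + 2*(1 + sqrt(5))*conj(1) + 2*(-sqrt(5) - 1)*conj(1) + 2*(1 - sqrt(5))*conj(1) + 5*(3)*conj(-1) + 5*(-3)*conj(-1)]
      = (1/20)[(11) + (-11) + (-2 + 2*sqrt(5)) + (2 + 2*sqrt(5)) + (-2*sqrt(5) - 2) + (2 - 2*sqrt(5)) + (-15) + (15)] = 0/20 = 0
  <chi_rho, chi_3> = (1/20)[1*(11)*conj(1) + 1*(-11)*conj(-1) + 2*(-1 + sqrt(5))*conj(-1) + 2*(1 + sqrt(5))*conj(1) + 2*(-sqrt(5) - 1)*conj(-1) + 2*(1 - sqrt(5))*conj(1) + 5*(3)*conj(1) + 5*(-3)*conj(-1)]
      = (1/20)[(11) + (11) + (2 - 2*sqrt(5)) + (2 + 2*sqrt(5)) + (2 + 2*sqrt(5)) + (2 - 2*sqrt(5)) + (15) + (15)] = 60/20 = 3
  <chi_rho, chi_4> = (1/20)[1*(11)*conj(1) + 1*(-11)*conj(-1) + 2*(-1 + sqrt(5))*conj(-1) + 2*(1 + sqrt(5))*conj(1) + 2*(-sqrt(5) - 1)*conj(-1) + 2*(1 - sqrt(5))*conj(1) + 5*(3)*conj(-1) + 5*(-3)*conj(1)]
      = (1/20)[(11) + (11) + (2 - 2*sqrt(5)) + (2 + 2*sqrt(5)) + (2 + 2*sqrt(5)) + (2 - 2*sqrt(5)) + (-15) + (-15)] = 0/20 = 0
  <chi_rho, chi_5> = (1/20)[1*(11)*conj(2) + 1*(-11)*conj(-2) + 2*(-1 + sqrt(5))*conj(1/2 + sqrt(5)/2) + 2*(1 + sqrt(5))*conj(-1/2 + sqrt(5)/2) + 2*(-sqrt(5) - 1)*conj(1/2 - sqrt(5)/2) + 2*(1 - sqrt(5))*conj(-sqrt(5)/2 - 1/2) + 5*(3)*conj(0) + 5*(-3)*conj(0)]
      = (1/20)[(22) + (22) + (4) + (4) + (4) + (4) + (0) + (0)] = 60/20 = 3
  <chi_rho, chi_6> = (1/20)[1*(11)*conj(2) + 1*(-11)*conj(2) + 2*(-1 + sqrt(5))*conj(-1/2 + sqrt(5)/2) + 2*(1 + sqrt(5))*conj(-sqrt(5)/2 - 1/2) + 2*(-sqrt(5) - 1)*conj(-sqrt(5)/2 - 1/2) + 2*(1 - sqrt(5))*conj(-1/2 + sqrt(5)/2) + 5*(3)*conj(0) + 5*(-3)*conj(0)]
      = (1/20)[(22) + (-22) + (6 - 2*sqrt(5)) + (-6 - 2*sqrt(5)) + (2*sqrt(5) + 6) + (-6 + 2*sqrt(5)) + (0) + (0)] = 0/20 = 0
  <chi_rho, chi_7> = (1/20)[1*(11)*conj(2) + 1*(-11)*conj(-2) + 2*(-1 + sqrt(5))*conj(1/2 - sqrt(5)/2) + 2*(1 + sqrt(5))*conj(-sqrt(5)/2 - 1/2) + 2*(-sqrt(5) - 1)*conj(1/2 + sqrt(5)/2) + 2*(1 - sqrt(5))*conj(-1/2 + sqrt(5)/2) + 5*(3)*conj(0) + 5*(-3)*conj(0)]
      = (1/20)[(22) + (22) + (-6 + 2*sqrt(5)) + (-6 - 2*sqrt(5)) + (-6 - 2*sqrt(5)) + (-6 + 2*sqrt(5)) + (0) + (0)] = 20/20 = 1
  <chi_rho, chi_8> = (1/20)[1*(11)*conj(2) + 1*(-11)*conj(2) + 2*(-1 + sqrt(5))*conj(-sqrt(5)/2 - 1/2) + 2*(1 + sqrt(5))*conj(-1/2 + sqrt(5)/2) + 2*(-sqrt(5) - 1)*conj(-1/2 + sqrt(5)/2) + 2*(1 - sqrt(5))*conj(-sqrt(5)/2 - 1/2) + 5*(3)*conj(0) + 5*(-3)*conj(0)]
      = (1/20)[(22) + (-22) + (-4) + (4) + (-4) + (4) + (0) + (0)] = 0/20 = 0
Dimension check: dim(rho) = sum (mult * dim) = 0*1 + 0*1 + 3*1 + 0*1 + 3*2 + 0*2 + 1*2 + 0*2 = 11 = chi_rho(e) = 11.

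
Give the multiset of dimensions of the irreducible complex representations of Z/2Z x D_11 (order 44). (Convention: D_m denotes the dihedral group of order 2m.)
Dimensions: 1, 1, 1, 1, 2, 2, 2, 2, 2, 2, 2, 2, 2, 2

Details: There are 14 irreducibles (= number of conjugacy classes). Their dimensions d_i satisfy sum d_i^2 = |G| = 44: 1 + 1 + 1 + 1 + 4 + 4 + 4 + 4 + 4 + 4 + 4 + 4 + 4 + 4 = 44. (For the product with Z/2Z: each of the 2 1-dim characters of Z/2Z tensors with each irrep of D_11, giving 2 copies of each D_11-dimension.)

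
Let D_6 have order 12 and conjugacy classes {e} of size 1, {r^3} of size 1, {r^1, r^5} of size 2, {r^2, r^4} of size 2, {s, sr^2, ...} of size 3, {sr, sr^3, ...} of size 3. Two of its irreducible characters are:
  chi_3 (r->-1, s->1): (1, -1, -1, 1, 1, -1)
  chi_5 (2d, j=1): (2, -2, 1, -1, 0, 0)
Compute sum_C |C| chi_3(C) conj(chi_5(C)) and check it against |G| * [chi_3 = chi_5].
Sum = 0; so <chi_3, chi_5> = 0 (distinct irreducibles are orthogonal).

Argument: Compute term by term over conjugacy classes (|C| * chi_3(C) * conj(chi_5(C))):
  1*(1)*conj(2) + 1*(-1)*conj(-2) + 2*(-1)*conj(1) + 2*(1)*conj(-1) + 3*(1)*conj(0) + 3*(-1)*conj(0)
  = (2) + (2) + (-2) + (-2) + (0) + (0)
  = 0.
Dividing by |G| = 12 gives 0/12 = 0, matching the row-orthogonality relation <chi_3, chi_5> = [chi_3 = chi_5].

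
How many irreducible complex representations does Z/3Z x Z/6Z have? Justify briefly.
18

Why: The number of irreducible complex representations of a finite group equals its number of conjugacy classes. Z/3Z x Z/6Z is abelian of order 18, so every element is its own conjugacy class: 18 classes, so Z/3Z x Z/6Z (order 18) has exactly 18 irreducible complex representations.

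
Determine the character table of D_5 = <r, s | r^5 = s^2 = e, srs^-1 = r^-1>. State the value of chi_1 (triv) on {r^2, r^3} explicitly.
Conjugacy classes: {e} of size 1, {r^1, r^4} of size 2, {r^2, r^3} of size 2, {s, sr, ..., sr^4} of size 5.
Character table:
  irrep \ class              {e} (size 1)  {r^1, r^4} (size 2)  {r^2, r^3} (size 2)  {s, sr, ..., sr^4} (size 5)
  chi_1 (triv)               1             1                    1                    1                          
  chi_2 (sign: r->1, s->-1)  1             1                    1                    -1                         
  chi_3 (2d, j=1)            2             -1/2 + sqrt(5)/2     -sqrt(5)/2 - 1/2     0                          
  chi_4 (2d, j=2)            2             -sqrt(5)/2 - 1/2     -1/2 + sqrt(5)/2     0                          

Spot check: chi_1 (triv) on {r^2, r^3} = 1.

Explanation: D_5 has order 2*5 = 10 with 4 conjugacy classes, hence 4 irreducibles. Sum of squared dims 1 + 1 + 4 + 4 = 10 = |G|. Linear characters come from the abelianisation; the 2-dimensional irreps have character r^k -> 2*cos(2*pi*j*k/5), reflections -> 0.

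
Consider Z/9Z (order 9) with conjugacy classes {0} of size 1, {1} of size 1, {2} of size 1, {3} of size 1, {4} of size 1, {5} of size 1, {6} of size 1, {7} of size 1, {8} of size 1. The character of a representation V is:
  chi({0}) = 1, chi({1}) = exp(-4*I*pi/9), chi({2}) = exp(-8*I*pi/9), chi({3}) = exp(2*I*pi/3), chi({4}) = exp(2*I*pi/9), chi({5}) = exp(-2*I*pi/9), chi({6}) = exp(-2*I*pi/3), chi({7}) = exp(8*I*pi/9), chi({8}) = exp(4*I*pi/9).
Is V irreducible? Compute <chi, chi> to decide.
Irreducible: <chi, chi> = 1.

Reasoning: <chi, chi> = (1/|G|) sum_C |C| * |chi(C)|^2 = (1/9)[1*|1|^2 + 1*|exp(-4*I*pi/9)|^2 + 1*|exp(-8*I*pi/9)|^2 + 1*|exp(2*I*pi/3)|^2 + 1*|exp(2*I*pi/9)|^2 + 1*|exp(-2*I*pi/9)|^2 + 1*|exp(-2*I*pi/3)|^2 + 1*|exp(8*I*pi/9)|^2 + 1*|exp(4*I*pi/9)|^2]
  = (1/9)[(1) + (1) + (1) + (1) + (1) + (1) + (1) + (1) + (1)] = 9/9 = 1.
(Exp terms are combined using exp(i*s)*conj(exp(i*t)) = exp(i*(s-t)), and sums of them are collapsed using the identity that for every m > 1 the m distinct m-th roots of unity sum to 0, e.g. 1 + exp(2*I*pi/3) + exp(-2*I*pi/3) = 0.)
A character is irreducible iff <chi, chi> = 1, so this representation is irreducible.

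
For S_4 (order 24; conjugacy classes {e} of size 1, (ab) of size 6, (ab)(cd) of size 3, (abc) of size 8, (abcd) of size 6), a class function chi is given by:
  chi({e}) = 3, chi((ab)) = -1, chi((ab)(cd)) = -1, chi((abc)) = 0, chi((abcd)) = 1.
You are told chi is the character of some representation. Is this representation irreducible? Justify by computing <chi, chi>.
Irreducible: <chi, chi> = 1.

Why: <chi, chi> = (1/|G|) sum_C |C| * |chi(C)|^2 = (1/24)[1*|3|^2 + 6*|-1|^2 + 3*|-1|^2 + 8*|0|^2 + 6*|1|^2]
  = (1/24)[(9) + (6) + (3) + (0) + (6)] = 24/24 = 1.
A character is irreducible iff <chi, chi> = 1, so this representation is irreducible.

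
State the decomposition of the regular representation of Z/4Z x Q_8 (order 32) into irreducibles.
Each irreducible V_i of dimension d_i appears with multiplicity d_i, i.e. rho_reg = (direct sum over all irreducibles V_i) d_i V_i. The irreducible dimensions for Z/4Z x Q_8 are 1, 1, 1, 1, 1, 1, 1, 1, 1, 1, 1, 1, 1, 1, 1, 1, 2, 2, 2, 2: 16 irreducibles of dimension 1, each with multiplicity 1; 4 irreducibles of dimension 2, each with multiplicity 2. Total dimension 16*1*1 + 4*2*2 = 32 = |G|.

Why: General theorem: in the regular representation of a finite group G, each irreducible appears with multiplicity equal to its dimension. Check: dim(rho_reg) = sum d_i^2 = 1 + 1 + 1 + 1 + 1 + 1 + 1 + 1 + 1 + 1 + 1 + 1 + 1 + 1 + 1 + 1 + 4 + 4 + 4 + 4 = 32 = |G|.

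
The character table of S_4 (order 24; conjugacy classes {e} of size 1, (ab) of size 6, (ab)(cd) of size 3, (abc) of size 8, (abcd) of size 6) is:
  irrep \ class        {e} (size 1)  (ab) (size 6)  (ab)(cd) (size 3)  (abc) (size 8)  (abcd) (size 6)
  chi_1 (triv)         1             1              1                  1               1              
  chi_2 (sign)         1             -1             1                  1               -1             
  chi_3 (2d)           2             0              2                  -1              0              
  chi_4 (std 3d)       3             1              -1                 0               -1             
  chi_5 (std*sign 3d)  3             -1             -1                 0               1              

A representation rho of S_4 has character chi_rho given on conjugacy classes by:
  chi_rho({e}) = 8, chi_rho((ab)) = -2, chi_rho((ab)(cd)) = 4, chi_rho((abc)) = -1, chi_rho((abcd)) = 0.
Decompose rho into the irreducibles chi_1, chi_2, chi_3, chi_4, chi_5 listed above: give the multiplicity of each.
Multiplicities: chi_1: 0, chi_2: 1, chi_3: 2, chi_4: 0, chi_5: 1.

Derivation: Use <chi_rho, chi> = (1/|G|) sum_C |C| * chi_rho(C) * conj(chi(C)) with |G| = 24 for each irreducible chi in the table:
  <chi_rho, chi_1> = (1/24)[1*(8)*conj(1) + 6*(-2)*conj(1) + 3*(4)*conj(1) + 8*(-1)*conj(1) + 6*(0)*conj(1)]
      = (1/24)[(8) + (-12) + (12) + (-8) + (0)] = 0/24 = 0
  <chi_rho, chi_2> = (1/24)[1*(8)*conj(1) + 6*(-2)*conj(-1) + 3*(4)*conj(1) + 8*(-1)*conj(1) + 6*(0)*conj(-1)]
      = (1/24)[(8) + (12) + (12) + (-8) + (0)] = 24/24 = 1
  <chi_rho, chi_3> = (1/24)[1*(8)*conj(2) + 6*(-2)*conj(0) + 3*(4)*conj(2) + 8*(-1)*conj(-1) + 6*(0)*conj(0)]
      = (1/24)[(16) + (0) + (24) + (8) + (0)] = 48/24 = 2
  <chi_rho, chi_4> = (1/24)[1*(8)*conj(3) + 6*(-2)*conj(1) + 3*(4)*conj(-1) + 8*(-1)*conj(0) + 6*(0)*conj(-1)]
      = (1/24)[(24) + (-12) + (-12) + (0) + (0)] = 0/24 = 0
  <chi_rho, chi_5> = (1/24)[1*(8)*conj(3) + 6*(-2)*conj(-1) + 3*(4)*conj(-1) + 8*(-1)*conj(0) + 6*(0)*conj(1)]
      = (1/24)[(24) + (12) + (-12) + (0) + (0)] = 24/24 = 1
Dimension check: dim(rho) = sum (mult * dim) = 0*1 + 1*1 + 2*2 + 0*3 + 1*3 = 8 = chi_rho(e) = 8.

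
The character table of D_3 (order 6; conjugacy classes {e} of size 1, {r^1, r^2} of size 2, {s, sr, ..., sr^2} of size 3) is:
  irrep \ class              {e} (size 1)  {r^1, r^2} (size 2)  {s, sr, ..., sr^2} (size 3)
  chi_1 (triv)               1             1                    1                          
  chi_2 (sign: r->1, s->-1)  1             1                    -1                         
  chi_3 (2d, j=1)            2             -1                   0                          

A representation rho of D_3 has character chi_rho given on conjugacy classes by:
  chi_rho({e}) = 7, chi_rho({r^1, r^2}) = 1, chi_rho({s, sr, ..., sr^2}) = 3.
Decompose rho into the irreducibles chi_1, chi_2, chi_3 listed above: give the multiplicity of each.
Multiplicities: chi_1: 3, chi_2: 0, chi_3: 2.

Details: Use <chi_rho, chi> = (1/|G|) sum_C |C| * chi_rho(C) * conj(chi(C)) with |G| = 6 for each irreducible chi in the table:
  <chi_rho, chi_1> = (1/6)[1*(7)*conj(1) + 2*(1)*conj(1) + 3*(3)*conj(1)]
      = (1/6)[(7) + (2) + (9)] = 18/6 = 3
  <chi_rho, chi_2> = (1/6)[1*(7)*conj(1) + 2*(1)*conj(1) + 3*(3)*conj(-1)]
      = (1/6)[(7) + (2) + (-9)] = 0/6 = 0
  <chi_rho, chi_3> = (1/6)[1*(7)*conj(2) + 2*(1)*conj(-1) + 3*(3)*conj(0)]
      = (1/6)[(14) + (-2) + (0)] = 12/6 = 2
Dimension check: dim(rho) = sum (mult * dim) = 3*1 + 0*1 + 2*2 = 7 = chi_rho(e) = 7.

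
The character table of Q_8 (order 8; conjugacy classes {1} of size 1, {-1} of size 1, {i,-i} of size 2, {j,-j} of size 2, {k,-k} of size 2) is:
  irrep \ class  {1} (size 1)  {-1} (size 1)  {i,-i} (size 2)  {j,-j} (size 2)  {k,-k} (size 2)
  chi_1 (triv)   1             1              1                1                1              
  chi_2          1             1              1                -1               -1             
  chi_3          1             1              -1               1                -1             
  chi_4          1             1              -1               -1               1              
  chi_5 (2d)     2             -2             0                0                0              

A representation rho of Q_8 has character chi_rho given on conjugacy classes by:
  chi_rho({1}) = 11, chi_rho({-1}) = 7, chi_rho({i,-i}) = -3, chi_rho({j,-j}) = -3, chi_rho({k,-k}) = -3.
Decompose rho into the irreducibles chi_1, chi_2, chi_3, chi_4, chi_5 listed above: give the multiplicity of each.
Multiplicities: chi_1: 0, chi_2: 3, chi_3: 3, chi_4: 3, chi_5: 1.

Argument: Use <chi_rho, chi> = (1/|G|) sum_C |C| * chi_rho(C) * conj(chi(C)) with |G| = 8 for each irreducible chi in the table:
  <chi_rho, chi_1> = (1/8)[1*(11)*conj(1) + 1*(7)*conj(1) + 2*(-3)*conj(1) + 2*(-3)*conj(1) + 2*(-3)*conj(1)]
      = (1/8)[(11) + (7) + (-6) + (-6) + (-6)] = 0/8 = 0
  <chi_rho, chi_2> = (1/8)[1*(11)*conj(1) + 1*(7)*conj(1) + 2*(-3)*conj(1) + 2*(-3)*conj(-1) + 2*(-3)*conj(-1)]
      = (1/8)[(11) + (7) + (-6) + (6) + (6)] = 24/8 = 3
  <chi_rho, chi_3> = (1/8)[1*(11)*conj(1) + 1*(7)*conj(1) + 2*(-3)*conj(-1) + 2*(-3)*conj(1) + 2*(-3)*conj(-1)]
      = (1/8)[(11) + (7) + (6) + (-6) + (6)] = 24/8 = 3
  <chi_rho, chi_4> = (1/8)[1*(11)*conj(1) + 1*(7)*conj(1) + 2*(-3)*conj(-1) + 2*(-3)*conj(-1) + 2*(-3)*conj(1)]
      = (1/8)[(11) + (7) + (6) + (6) + (-6)] = 24/8 = 3
  <chi_rho, chi_5> = (1/8)[1*(11)*conj(2) + 1*(7)*conj(-2) + 2*(-3)*conj(0) + 2*(-3)*conj(0) + 2*(-3)*conj(0)]
      = (1/8)[(22) + (-14) + (0) + (0) + (0)] = 8/8 = 1
Dimension check: dim(rho) = sum (mult * dim) = 0*1 + 3*1 + 3*1 + 3*1 + 1*2 = 11 = chi_rho(e) = 11.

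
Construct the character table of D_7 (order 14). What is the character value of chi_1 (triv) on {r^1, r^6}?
Conjugacy classes: {e} of size 1, {r^1, r^6} of size 2, {r^2, r^5} of size 2, {r^3, r^4} of size 2, {s, sr, ..., sr^6} of size 7.
Character table:
  irrep \ class              {e} (size 1)  {r^1, r^6} (size 2)  {r^2, r^5} (size 2)  {r^3, r^4} (size 2)  {s, sr, ..., sr^6} (size 7)
  chi_1 (triv)               1             1                    1                    1                    1                          
  chi_2 (sign: r->1, s->-1)  1             1                    1                    1                    -1                         
  chi_3 (2d, j=1)            2             2*cos(2*pi/7)        -2*cos(3*pi/7)       -2*cos(pi/7)         0                          
  chi_4 (2d, j=2)            2             -2*cos(3*pi/7)       -2*cos(pi/7)         2*cos(2*pi/7)        0                          
  chi_5 (2d, j=3)            2             -2*cos(pi/7)         2*cos(2*pi/7)        -2*cos(3*pi/7)       0                          

Spot check: chi_1 (triv) on {r^1, r^6} = 1.

Working: D_7 has order 2*7 = 14 with 5 conjugacy classes, hence 5 irreducibles. Sum of squared dims 1 + 1 + 4 + 4 + 4 = 14 = |G|. Linear characters come from the abelianisation; the 2-dimensional irreps have character r^k -> 2*cos(2*pi*j*k/7), reflections -> 0.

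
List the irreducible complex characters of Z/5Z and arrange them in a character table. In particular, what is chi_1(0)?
Character table of Z/5Z (irreps indexed chi_0,...,chi_4 with chi_k(m) = zeta_5^(k*m), zeta_5 = exp(2*pi*i/5)):
  irrep \ class  {0} (size 1)  {1} (size 1)    {2} (size 1)    {3} (size 1)    {4} (size 1)  
  chi_0          1             1               1               1               1             
  chi_1          1             exp(2*I*pi/5)   exp(4*I*pi/5)   exp(-4*I*pi/5)  exp(-2*I*pi/5)
  chi_2          1             exp(4*I*pi/5)   exp(-2*I*pi/5)  exp(2*I*pi/5)   exp(-4*I*pi/5)
  chi_3          1             exp(-4*I*pi/5)  exp(2*I*pi/5)   exp(-2*I*pi/5)  exp(4*I*pi/5) 
  chi_4          1             exp(-2*I*pi/5)  exp(-4*I*pi/5)  exp(4*I*pi/5)   exp(2*I*pi/5) 

Spot check: chi_1(0) = zeta_5^(1*0) = zeta_5^0 = 1.

Derivation: Z/5Z is abelian, so all 5 irreducible complex representations are 1-dimensional. They are given by chi_k(m) = zeta_5^(k*m) for k = 0,...,4. Row orthogonality: sum_m chi_k(m) conj(chi_l(m)) = 5 * [k = l].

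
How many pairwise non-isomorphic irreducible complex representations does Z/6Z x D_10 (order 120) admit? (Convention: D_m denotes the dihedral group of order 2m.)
48

Reasoning: The number of irreducible complex representations of a finite group equals its number of conjugacy classes. For a direct product, #classes(G x H) = #classes(G) * #classes(H). Z/6Z has 6 classes (abelian), D_10 has 8 classes, so 6 * 8 = 48, so Z/6Z x D_10 (order 120) has exactly 48 irreducible complex representations.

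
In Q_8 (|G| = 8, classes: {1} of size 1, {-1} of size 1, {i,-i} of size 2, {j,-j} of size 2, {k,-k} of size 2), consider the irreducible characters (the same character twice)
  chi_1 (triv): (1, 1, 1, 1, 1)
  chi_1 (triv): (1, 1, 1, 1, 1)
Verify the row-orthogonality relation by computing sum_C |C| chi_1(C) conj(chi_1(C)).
Sum = 8 = |G| = 8; so <chi_1, chi_1> = 1 (norm-1 confirms irreducibility).

Proof sketch: Compute term by term over conjugacy classes (|C| * chi_1(C) * conj(chi_1(C))):
  1*(1)*conj(1) + 1*(1)*conj(1) + 2*(1)*conj(1) + 2*(1)*conj(1) + 2*(1)*conj(1)
  = (1) + (1) + (2) + (2) + (2)
  = 8.
Dividing by |G| = 8 gives 8/8 = 1, matching the row-orthogonality relation <chi_1, chi_1> = [chi_1 = chi_1].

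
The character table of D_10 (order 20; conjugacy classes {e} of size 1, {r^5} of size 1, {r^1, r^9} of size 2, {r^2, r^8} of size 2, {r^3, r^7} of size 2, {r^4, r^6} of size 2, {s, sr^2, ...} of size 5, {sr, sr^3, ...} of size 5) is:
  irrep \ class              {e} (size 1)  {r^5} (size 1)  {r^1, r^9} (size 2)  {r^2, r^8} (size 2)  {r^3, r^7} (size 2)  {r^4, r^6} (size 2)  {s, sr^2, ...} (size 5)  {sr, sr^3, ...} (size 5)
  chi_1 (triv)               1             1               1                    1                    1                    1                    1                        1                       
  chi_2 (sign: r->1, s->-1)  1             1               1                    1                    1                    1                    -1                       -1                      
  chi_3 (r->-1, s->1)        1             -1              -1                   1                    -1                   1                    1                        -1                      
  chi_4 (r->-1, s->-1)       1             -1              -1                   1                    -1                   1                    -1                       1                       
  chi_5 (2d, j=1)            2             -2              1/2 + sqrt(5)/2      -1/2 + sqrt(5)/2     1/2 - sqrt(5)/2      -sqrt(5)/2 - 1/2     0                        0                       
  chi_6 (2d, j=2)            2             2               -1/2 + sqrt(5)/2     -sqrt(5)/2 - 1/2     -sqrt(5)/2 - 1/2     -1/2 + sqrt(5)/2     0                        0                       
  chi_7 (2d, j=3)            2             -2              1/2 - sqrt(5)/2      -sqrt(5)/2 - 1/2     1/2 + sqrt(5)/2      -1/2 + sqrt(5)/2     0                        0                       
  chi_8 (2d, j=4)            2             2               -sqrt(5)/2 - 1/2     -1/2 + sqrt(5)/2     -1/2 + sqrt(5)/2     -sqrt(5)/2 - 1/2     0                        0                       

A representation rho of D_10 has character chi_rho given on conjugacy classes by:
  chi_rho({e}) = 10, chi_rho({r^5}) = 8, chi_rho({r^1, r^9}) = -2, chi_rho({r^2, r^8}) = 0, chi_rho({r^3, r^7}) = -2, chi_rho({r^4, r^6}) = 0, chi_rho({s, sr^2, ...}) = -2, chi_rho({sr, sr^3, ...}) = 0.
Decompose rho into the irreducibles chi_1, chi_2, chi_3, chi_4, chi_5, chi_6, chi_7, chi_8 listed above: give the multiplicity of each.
Multiplicities: chi_1: 0, chi_2: 1, chi_3: 0, chi_4: 1, chi_5: 0, chi_6: 2, chi_7: 0, chi_8: 2.

Solution. Use <chi_rho, chi> = (1/|G|) sum_C |C| * chi_rho(C) * conj(chi(C)) with |G| = 20 for each irreducible chi in the table:
  <chi_rho, chi_1> = (1/20)[1*(10)*conj(1) + 1*(8)*conj(1) + 2*(-2)*conj(1) + 2*(0)*conj(1) + 2*(-2)*conj(1) + 2*(0)*conj(1) + 5*(-2)*conj(1) + 5*(0)*conj(1)]
      = (1/20)[(10) + (8) + (-4) + (0) + (-4) + (0) + (-10) + (0)] = 0/20 = 0
  <chi_rho, chi_2> = (1/20)[1*(10)*conj(1) + 1*(8)*conj(1) + 2*(-2)*conj(1) + 2*(0)*conj(1) + 2*(-2)*conj(1) + 2*(0)*conj(1) + 5*(-2)*conj(-1) + 5*(0)*conj(-1)]
      = (1/20)[(10) + (8) + (-4) + (0) + (-4) + (0) + (10) + (0)] = 20/20 = 1
  <chi_rho, chi_3> = (1/20)[1*(10)*conj(1) + 1*(8)*conj(-1) + 2*(-2)*conj(-1) + 2*(0)*conj(1) + 2*(-2)*conj(-1) + 2*(0)*conj(1) + 5*(-2)*conj(1) + 5*(0)*conj(-1)]
      = (1/20)[(10) + (-8) + (4) + (0) + (4) + (0) + (-10) + (0)] = 0/20 = 0
  <chi_rho, chi_4> = (1/20)[1*(10)*conj(1) + 1*(8)*conj(-1) + 2*(-2)*conj(-1) + 2*(0)*conj(1) + 2*(-2)*conj(-1) + 2*(0)*conj(1) + 5*(-2)*conj(-1) + 5*(0)*conj(1)]
      = (1/20)[(10) + (-8) + (4) + (0) + (4) + (0) + (10) + (0)] = 20/20 = 1
  <chi_rho, chi_5> = (1/20)[1*(10)*conj(2) + 1*(8)*conj(-2) + 2*(-2)*conj(1/2 + sqrt(5)/2) + 2*(0)*conj(-1/2 + sqrt(5)/2) + 2*(-2)*conj(1/2 - sqrt(5)/2) + 2*(0)*conj(-sqrt(5)/2 - 1/2) + 5*(-2)*conj(0) + 5*(0)*conj(0)]
      = (1/20)[(20) + (-16) + (-2*sqrt(5) - 2) + (0) + (-2 + 2*sqrt(5)) + (0) + (0) + (0)] = 0/20 = 0
  <chi_rho, chi_6> = (1/20)[1*(10)*conj(2) + 1*(8)*conj(2) + 2*(-2)*conj(-1/2 + sqrt(5)/2) + 2*(0)*conj(-sqrt(5)/2 - 1/2) + 2*(-2)*conj(-sqrt(5)/2 - 1/2) + 2*(0)*conj(-1/2 + sqrt(5)/2) + 5*(-2)*conj(0) + 5*(0)*conj(0)]
      = (1/20)[(20) + (16) + (2 - 2*sqrt(5)) + (0) + (2 + 2*sqrt(5)) + (0) + (0) + (0)] = 40/20 = 2
  <chi_rho, chi_7> = (1/20)[1*(10)*conj(2) + 1*(8)*conj(-2) + 2*(-2)*conj(1/2 - sqrt(5)/2) + 2*(0)*conj(-sqrt(5)/2 - 1/2) + 2*(-2)*conj(1/2 + sqrt(5)/2) + 2*(0)*conj(-1/2 + sqrt(5)/2) + 5*(-2)*conj(0) + 5*(0)*conj(0)]
      = (1/20)[(20) + (-16) + (-2 + 2*sqrt(5)) + (0) + (-2*sqrt(5) - 2) + (0) + (0) + (0)] = 0/20 = 0
  <chi_rho, chi_8> = (1/20)[1*(10)*conj(2) + 1*(8)*conj(2) + 2*(-2)*conj(-sqrt(5)/2 - 1/2) + 2*(0)*conj(-1/2 + sqrt(5)/2) + 2*(-2)*conj(-1/2 + sqrt(5)/2) + 2*(0)*conj(-sqrt(5)/2 - 1/2) + 5*(-2)*conj(0) + 5*(0)*conj(0)]
      = (1/20)[(20) + (16) + (2 + 2*sqrt(5)) + (0) + (2 - 2*sqrt(5)) + (0) + (0) + (0)] = 40/20 = 2
Dimension check: dim(rho) = sum (mult * dim) = 0*1 + 1*1 + 0*1 + 1*1 + 0*2 + 2*2 + 0*2 + 2*2 = 10 = chi_rho(e) = 10.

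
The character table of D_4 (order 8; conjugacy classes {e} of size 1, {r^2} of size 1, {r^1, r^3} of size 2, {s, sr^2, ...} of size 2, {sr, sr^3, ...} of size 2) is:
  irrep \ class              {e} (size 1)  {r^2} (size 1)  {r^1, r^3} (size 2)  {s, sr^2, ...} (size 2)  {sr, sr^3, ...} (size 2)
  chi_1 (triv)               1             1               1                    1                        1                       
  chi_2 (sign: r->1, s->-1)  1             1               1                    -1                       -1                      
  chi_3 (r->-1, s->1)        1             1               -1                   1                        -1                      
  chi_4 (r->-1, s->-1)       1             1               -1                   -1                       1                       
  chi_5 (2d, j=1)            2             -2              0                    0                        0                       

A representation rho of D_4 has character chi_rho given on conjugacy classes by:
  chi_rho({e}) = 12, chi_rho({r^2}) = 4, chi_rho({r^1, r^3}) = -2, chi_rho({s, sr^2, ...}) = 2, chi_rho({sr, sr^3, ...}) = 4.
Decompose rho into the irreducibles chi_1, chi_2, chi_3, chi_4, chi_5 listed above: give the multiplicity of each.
Multiplicities: chi_1: 3, chi_2: 0, chi_3: 2, chi_4: 3, chi_5: 2.

Argument: Use <chi_rho, chi> = (1/|G|) sum_C |C| * chi_rho(C) * conj(chi(C)) with |G| = 8 for each irreducible chi in the table:
  <chi_rho, chi_1> = (1/8)[1*(12)*conj(1) + 1*(4)*conj(1) + 2*(-2)*conj(1) + 2*(2)*conj(1) + 2*(4)*conj(1)]
      = (1/8)[(12) + (4) + (-4) + (4) + (8)] = 24/8 = 3
  <chi_rho, chi_2> = (1/8)[1*(12)*conj(1) + 1*(4)*conj(1) + 2*(-2)*conj(1) + 2*(2)*conj(-1) + 2*(4)*conj(-1)]
      = (1/8)[(12) + (4) + (-4) + (-4) + (-8)] = 0/8 = 0
  <chi_rho, chi_3> = (1/8)[1*(12)*conj(1) + 1*(4)*conj(1) + 2*(-2)*conj(-1) + 2*(2)*conj(1) + 2*(4)*conj(-1)]
      = (1/8)[(12) + (4) + (4) + (4) + (-8)] = 16/8 = 2
  <chi_rho, chi_4> = (1/8)[1*(12)*conj(1) + 1*(4)*conj(1) + 2*(-2)*conj(-1) + 2*(2)*conj(-1) + 2*(4)*conj(1)]
      = (1/8)[(12) + (4) + (4) + (-4) + (8)] = 24/8 = 3
  <chi_rho, chi_5> = (1/8)[1*(12)*conj(2) + 1*(4)*conj(-2) + 2*(-2)*conj(0) + 2*(2)*conj(0) + 2*(4)*conj(0)]
      = (1/8)[(24) + (-8) + (0) + (0) + (0)] = 16/8 = 2
Dimension check: dim(rho) = sum (mult * dim) = 3*1 + 0*1 + 2*1 + 3*1 + 2*2 = 12 = chi_rho(e) = 12.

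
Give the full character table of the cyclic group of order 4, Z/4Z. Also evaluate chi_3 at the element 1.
Character table of Z/4Z (irreps indexed chi_0,...,chi_3 with chi_k(m) = zeta_4^(k*m), zeta_4 = exp(2*pi*i/4)):
  irrep \ class  {0} (size 1)  {1} (size 1)  {2} (size 1)  {3} (size 1)
  chi_0          1             1             1             1           
  chi_1          1             I             -1            -I          
  chi_2          1             -1            1             -1          
  chi_3          1             -I            -1            I           

Spot check: chi_3(1) = zeta_4^(3*1) = zeta_4^3 = -I.

Solution. Z/4Z is abelian, so all 4 irreducible complex representations are 1-dimensional. They are given by chi_k(m) = zeta_4^(k*m) for k = 0,...,3. Row orthogonality: sum_m chi_k(m) conj(chi_l(m)) = 4 * [k = l].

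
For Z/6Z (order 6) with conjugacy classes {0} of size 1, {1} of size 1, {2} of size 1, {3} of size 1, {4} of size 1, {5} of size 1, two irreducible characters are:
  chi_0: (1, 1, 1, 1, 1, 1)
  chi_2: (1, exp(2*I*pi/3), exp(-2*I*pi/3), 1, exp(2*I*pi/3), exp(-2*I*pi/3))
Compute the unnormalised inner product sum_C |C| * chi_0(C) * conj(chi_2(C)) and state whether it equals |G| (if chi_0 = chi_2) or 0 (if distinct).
Sum = 0; so <chi_0, chi_2> = 0 (distinct irreducibles are orthogonal).

Reasoning: Compute term by term over conjugacy classes (|C| * chi_0(C) * conj(chi_2(C))):
  1*(1)*conj(1) + 1*(1)*conj(exp(2*I*pi/3)) + 1*(1)*conj(exp(-2*I*pi/3)) + 1*(1)*conj(1) + 1*(1)*conj(exp(2*I*pi/3)) + 1*(1)*conj(exp(-2*I*pi/3))
  = (1) + (exp(-2*I*pi/3)) + (exp(2*I*pi/3)) + (1) + (exp(-2*I*pi/3)) + (exp(2*I*pi/3))
  = 0.
(Exp terms are combined using exp(i*s)*conj(exp(i*t)) = exp(i*(s-t)), and sums of them are collapsed using the identity that for every m > 1 the m distinct m-th roots of unity sum to 0, e.g. 1 + exp(2*I*pi/3) + exp(-2*I*pi/3) = 0.)
Dividing by |G| = 6 gives 0/6 = 0, matching the row-orthogonality relation <chi_0, chi_2> = [chi_0 = chi_2].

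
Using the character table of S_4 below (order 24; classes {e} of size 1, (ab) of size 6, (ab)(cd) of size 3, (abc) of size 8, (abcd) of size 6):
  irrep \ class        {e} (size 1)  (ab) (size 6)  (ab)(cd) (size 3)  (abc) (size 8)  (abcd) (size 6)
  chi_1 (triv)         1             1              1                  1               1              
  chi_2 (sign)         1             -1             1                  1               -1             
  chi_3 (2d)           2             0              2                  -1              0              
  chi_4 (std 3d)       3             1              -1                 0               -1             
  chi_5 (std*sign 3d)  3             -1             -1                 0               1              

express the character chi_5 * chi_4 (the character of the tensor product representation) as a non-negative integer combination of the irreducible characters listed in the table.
chi_5 tensor chi_4 = chi_2 + chi_3 + chi_4 + chi_5 (all other irreducibles have multiplicity 0).

Details: The character of a tensor product is the pointwise product (chi_5 * chi_4)(C) = chi_5(C) * chi_4(C):
  {e}: (3)*(3), (ab): (-1)*(1), (ab)(cd): (-1)*(-1), (abc): (0)*(0), (abcd): (1)*(-1)
so (chi_5 * chi_4) takes values
  {e} -> 9, (ab) -> -1, (ab)(cd) -> 1, (abc) -> 0, (abcd) -> -1.
Now take the inner product of this character with each irreducible chi from the table, <chi_5*chi_4, chi> = (1/24) sum_C |C| (chi_5*chi_4)(C) conj(chi(C)):
  <chi_5*chi_4, chi_1> = (1/24)[1*(9)*conj(1) + 6*(-1)*conj(1) + 3*(1)*conj(1) + 8*(0)*conj(1) + 6*(-1)*conj(1)]
      = (1/24)[(9) + (-6) + (3) + (0) + (-6)] = 0/24 = 0
  <chi_5*chi_4, chi_2> = (1/24)[1*(9)*conj(1) + 6*(-1)*conj(-1) + 3*(1)*conj(1) + 8*(0)*conj(1) + 6*(-1)*conj(-1)]
      = (1/24)[(9) + (6) + (3) + (0) + (6)] = 24/24 = 1
  <chi_5*chi_4, chi_3> = (1/24)[1*(9)*conj(2) + 6*(-1)*conj(0) + 3*(1)*conj(2) + 8*(0)*conj(-1) + 6*(-1)*conj(0)]
      = (1/24)[(18) + (0) + (6) + (0) + (0)] = 24/24 = 1
  <chi_5*chi_4, chi_4> = (1/24)[1*(9)*conj(3) + 6*(-1)*conj(1) + 3*(1)*conj(-1) + 8*(0)*conj(0) + 6*(-1)*conj(-1)]
      = (1/24)[(27) + (-6) + (-3) + (0) + (6)] = 24/24 = 1
  <chi_5*chi_4, chi_5> = (1/24)[1*(9)*conj(3) + 6*(-1)*conj(-1) + 3*(1)*conj(-1) + 8*(0)*conj(0) + 6*(-1)*conj(1)]
      = (1/24)[(27) + (6) + (-3) + (0) + (-6)] = 24/24 = 1
Hence the multiplicities are chi_2: 1, chi_3: 1, chi_4: 1, chi_5: 1. Dimension check: dim(chi_5)*dim(chi_4) = 3*3 = 9 and sum (mult * dim) = 1*1 + 1*2 + 1*3 + 1*3 = 9.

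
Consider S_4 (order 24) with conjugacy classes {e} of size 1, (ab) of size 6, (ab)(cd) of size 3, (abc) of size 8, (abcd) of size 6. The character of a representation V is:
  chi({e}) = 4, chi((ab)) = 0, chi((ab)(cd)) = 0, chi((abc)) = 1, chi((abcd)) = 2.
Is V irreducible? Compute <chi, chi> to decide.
Not irreducible (reducible): <chi, chi> = 2 > 1.

Working: <chi, chi> = (1/|G|) sum_C |C| * |chi(C)|^2 = (1/24)[1*|4|^2 + 6*|0|^2 + 3*|0|^2 + 8*|1|^2 + 6*|2|^2]
  = (1/24)[(16) + (0) + (0) + (8) + (24)] = 48/24 = 2.
A character is irreducible iff <chi, chi> = 1, so this representation is reducible.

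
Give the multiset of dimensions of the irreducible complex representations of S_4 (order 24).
Dimensions: 1, 1, 2, 3, 3

Details: There are 5 irreducibles (= number of conjugacy classes). Their dimensions d_i satisfy sum d_i^2 = |G| = 24: 1 + 1 + 4 + 9 + 9 = 24.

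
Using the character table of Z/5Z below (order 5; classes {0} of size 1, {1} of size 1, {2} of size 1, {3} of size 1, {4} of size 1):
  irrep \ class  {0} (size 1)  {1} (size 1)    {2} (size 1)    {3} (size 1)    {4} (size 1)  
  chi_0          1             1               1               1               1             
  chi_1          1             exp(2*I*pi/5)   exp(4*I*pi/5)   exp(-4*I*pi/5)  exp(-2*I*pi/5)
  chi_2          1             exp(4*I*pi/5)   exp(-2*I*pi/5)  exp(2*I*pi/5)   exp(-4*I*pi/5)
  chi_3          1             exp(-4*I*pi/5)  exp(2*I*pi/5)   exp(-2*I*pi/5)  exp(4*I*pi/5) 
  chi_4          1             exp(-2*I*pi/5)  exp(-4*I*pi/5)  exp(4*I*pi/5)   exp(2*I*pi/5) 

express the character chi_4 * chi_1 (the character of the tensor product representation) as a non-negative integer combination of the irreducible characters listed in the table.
chi_4 tensor chi_1 = chi_0 (all other irreducibles have multiplicity 0).

Proof sketch: The character of a tensor product is the pointwise product (chi_4 * chi_1)(C) = chi_4(C) * chi_1(C):
  {0}: (1)*(1), {1}: (exp(-2*I*pi/5))*(exp(2*I*pi/5)), {2}: (exp(-4*I*pi/5))*(exp(4*I*pi/5)), {3}: (exp(4*I*pi/5))*(exp(-4*I*pi/5)), {4}: (exp(2*I*pi/5))*(exp(-2*I*pi/5))
so (chi_4 * chi_1) takes values
  {0} -> 1, {1} -> 1, {2} -> 1, {3} -> 1, {4} -> 1.
Now take the inner product of this character with each irreducible chi from the table, <chi_4*chi_1, chi> = (1/5) sum_C |C| (chi_4*chi_1)(C) conj(chi(C)):
  <chi_4*chi_1, chi_0> = (1/5)[1*(1)*conj(1) + 1*(1)*conj(1) + 1*(1)*conj(1) + 1*(1)*conj(1) + 1*(1)*conj(1)]
      = (1/5)[(1) + (1) + (1) + (1) + (1)] = 5/5 = 1
  <chi_4*chi_1, chi_1> = (1/5)[1*(1)*conj(1) + 1*(1)*conj(exp(2*I*pi/5)) + 1*(1)*conj(exp(4*I*pi/5)) + 1*(1)*conj(exp(-4*I*pi/5)) + 1*(1)*conj(exp(-2*I*pi/5))]
      = (1/5)[(1) + (exp(-2*I*pi/5)) + (exp(-4*I*pi/5)) + (exp(4*I*pi/5)) + (exp(2*I*pi/5))] = 0/5 = 0
  <chi_4*chi_1, chi_2> = (1/5)[1*(1)*conj(1) + 1*(1)*conj(exp(4*I*pi/5)) + 1*(1)*conj(exp(-2*I*pi/5)) + 1*(1)*conj(exp(2*I*pi/5)) + 1*(1)*conj(exp(-4*I*pi/5))]
      = (1/5)[(1) + (exp(-4*I*pi/5)) + (exp(2*I*pi/5)) + (exp(-2*I*pi/5)) + (exp(4*I*pi/5))] = 0/5 = 0
  <chi_4*chi_1, chi_3> = (1/5)[1*(1)*conj(1) + 1*(1)*conj(exp(-4*I*pi/5)) + 1*(1)*conj(exp(2*I*pi/5)) + 1*(1)*conj(exp(-2*I*pi/5)) + 1*(1)*conj(exp(4*I*pi/5))]
      = (1/5)[(1) + (exp(4*I*pi/5)) + (exp(-2*I*pi/5)) + (exp(2*I*pi/5)) + (exp(-4*I*pi/5))] = 0/5 = 0
  <chi_4*chi_1, chi_4> = (1/5)[1*(1)*conj(1) + 1*(1)*conj(exp(-2*I*pi/5)) + 1*(1)*conj(exp(-4*I*pi/5)) + 1*(1)*conj(exp(4*I*pi/5)) + 1*(1)*conj(exp(2*I*pi/5))]
      = (1/5)[(1) + (exp(2*I*pi/5)) + (exp(4*I*pi/5)) + (exp(-4*I*pi/5)) + (exp(-2*I*pi/5))] = 0/5 = 0
(Exp terms are combined using exp(i*s)*conj(exp(i*t)) = exp(i*(s-t)), and sums of them are collapsed using the identity that for every m > 1 the m distinct m-th roots of unity sum to 0, e.g. 1 + exp(2*I*pi/3) + exp(-2*I*pi/3) = 0.)
Hence the multiplicities are chi_0: 1. Dimension check: dim(chi_4)*dim(chi_1) = 1*1 = 1 and sum (mult * dim) = 1*1 = 1.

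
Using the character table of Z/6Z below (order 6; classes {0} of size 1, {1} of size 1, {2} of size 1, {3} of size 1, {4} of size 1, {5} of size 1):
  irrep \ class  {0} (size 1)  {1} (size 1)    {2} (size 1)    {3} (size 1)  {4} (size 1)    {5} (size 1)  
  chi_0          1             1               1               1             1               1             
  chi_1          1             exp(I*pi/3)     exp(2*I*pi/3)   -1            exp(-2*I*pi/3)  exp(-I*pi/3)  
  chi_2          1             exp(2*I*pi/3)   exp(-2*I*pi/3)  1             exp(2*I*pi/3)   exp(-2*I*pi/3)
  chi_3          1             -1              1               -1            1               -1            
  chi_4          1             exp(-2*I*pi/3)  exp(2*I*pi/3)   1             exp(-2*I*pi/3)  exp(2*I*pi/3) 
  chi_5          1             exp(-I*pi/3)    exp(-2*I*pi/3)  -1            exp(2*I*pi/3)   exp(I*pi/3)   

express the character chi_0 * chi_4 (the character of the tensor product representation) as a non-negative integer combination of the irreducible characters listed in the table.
chi_0 tensor chi_4 = chi_4 (all other irreducibles have multiplicity 0).

Derivation: The character of a tensor product is the pointwise product (chi_0 * chi_4)(C) = chi_0(C) * chi_4(C):
  {0}: (1)*(1), {1}: (1)*(exp(-2*I*pi/3)), {2}: (1)*(exp(2*I*pi/3)), {3}: (1)*(1), {4}: (1)*(exp(-2*I*pi/3)), {5}: (1)*(exp(2*I*pi/3))
so (chi_0 * chi_4) takes values
  {0} -> 1, {1} -> exp(-2*I*pi/3), {2} -> exp(2*I*pi/3), {3} -> 1, {4} -> exp(-2*I*pi/3), {5} -> exp(2*I*pi/3).
Now take the inner product of this character with each irreducible chi from the table, <chi_0*chi_4, chi> = (1/6) sum_C |C| (chi_0*chi_4)(C) conj(chi(C)):
  <chi_0*chi_4, chi_0> = (1/6)[1*(1)*conj(1) + 1*(exp(-2*I*pi/3))*conj(1) + 1*(exp(2*I*pi/3))*conj(1) + 1*(1)*conj(1) + 1*(exp(-2*I*pi/3))*conj(1) + 1*(exp(2*I*pi/3))*conj(1)]
      = (1/6)[(1) + (exp(-2*I*pi/3)) + (exp(2*I*pi/3)) + (1) + (exp(-2*I*pi/3)) + (exp(2*I*pi/3))] = 0/6 = 0
  <chi_0*chi_4, chi_1> = (1/6)[1*(1)*conj(1) + 1*(exp(-2*I*pi/3))*conj(exp(I*pi/3)) + 1*(exp(2*I*pi/3))*conj(exp(2*I*pi/3)) + 1*(1)*conj(-1) + 1*(exp(-2*I*pi/3))*conj(exp(-2*I*pi/3)) + 1*(exp(2*I*pi/3))*conj(exp(-I*pi/3))]
      = (1/6)[(1) + (-1) + (1) + (-1) + (1) + (-1)] = 0/6 = 0
  <chi_0*chi_4, chi_2> = (1/6)[1*(1)*conj(1) + 1*(exp(-2*I*pi/3))*conj(exp(2*I*pi/3)) + 1*(exp(2*I*pi/3))*conj(exp(-2*I*pi/3)) + 1*(1)*conj(1) + 1*(exp(-2*I*pi/3))*conj(exp(2*I*pi/3)) + 1*(exp(2*I*pi/3))*conj(exp(-2*I*pi/3))]
      = (1/6)[(1) + (exp(2*I*pi/3)) + (exp(-2*I*pi/3)) + (1) + (exp(2*I*pi/3)) + (exp(-2*I*pi/3))] = 0/6 = 0
  <chi_0*chi_4, chi_3> = (1/6)[1*(1)*conj(1) + 1*(exp(-2*I*pi/3))*conj(-1) + 1*(exp(2*I*pi/3))*conj(1) + 1*(1)*conj(-1) + 1*(exp(-2*I*pi/3))*conj(1) + 1*(exp(2*I*pi/3))*conj(-1)]
      = (1/6)[(1) + (-exp(-2*I*pi/3)) + (exp(2*I*pi/3)) + (-1) + (exp(-2*I*pi/3)) + (-exp(2*I*pi/3))] = 0/6 = 0
  <chi_0*chi_4, chi_4> = (1/6)[1*(1)*conj(1) + 1*(exp(-2*I*pi/3))*conj(exp(-2*I*pi/3)) + 1*(exp(2*I*pi/3))*conj(exp(2*I*pi/3)) + 1*(1)*conj(1) + 1*(exp(-2*I*pi/3))*conj(exp(-2*I*pi/3)) + 1*(exp(2*I*pi/3))*conj(exp(2*I*pi/3))]
      = (1/6)[(1) + (1) + (1) + (1) + (1) + (1)] = 6/6 = 1
  <chi_0*chi_4, chi_5> = (1/6)[1*(1)*conj(1) + 1*(exp(-2*I*pi/3))*conj(exp(-I*pi/3)) + 1*(exp(2*I*pi/3))*conj(exp(-2*I*pi/3)) + 1*(1)*conj(-1) + 1*(exp(-2*I*pi/3))*conj(exp(2*I*pi/3)) + 1*(exp(2*I*pi/3))*conj(exp(I*pi/3))]
      = (1/6)[(1) + (exp(-I*pi/3)) + (exp(-2*I*pi/3)) + (-1) + (exp(2*I*pi/3)) + (exp(I*pi/3))] = 0/6 = 0
(Exp terms are combined using exp(i*s)*conj(exp(i*t)) = exp(i*(s-t)), and sums of them are collapsed using the identity that for every m > 1 the m distinct m-th roots of unity sum to 0, e.g. 1 + exp(2*I*pi/3) + exp(-2*I*pi/3) = 0.)
Hence the multiplicities are chi_4: 1. Dimension check: dim(chi_0)*dim(chi_4) = 1*1 = 1 and sum (mult * dim) = 1*1 = 1.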